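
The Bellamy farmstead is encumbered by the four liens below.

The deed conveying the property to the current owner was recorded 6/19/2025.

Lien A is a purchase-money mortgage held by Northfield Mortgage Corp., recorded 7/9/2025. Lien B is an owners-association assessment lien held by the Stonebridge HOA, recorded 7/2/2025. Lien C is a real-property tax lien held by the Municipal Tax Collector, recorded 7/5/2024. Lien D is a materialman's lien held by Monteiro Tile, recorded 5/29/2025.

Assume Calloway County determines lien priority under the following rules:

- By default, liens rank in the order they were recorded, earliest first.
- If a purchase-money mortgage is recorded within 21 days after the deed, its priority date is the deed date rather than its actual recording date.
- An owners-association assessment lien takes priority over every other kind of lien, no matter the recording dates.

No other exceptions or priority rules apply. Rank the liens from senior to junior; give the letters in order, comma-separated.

First, effective dates: A's effective date is the deed date, 6/19/2025.
B, as an owners-association assessment lien, has superpriority and ranks first.
The other liens, earliest effective date first: C (7/5/2024), D (5/29/2025), A (6/19/2025).

B, C, D, A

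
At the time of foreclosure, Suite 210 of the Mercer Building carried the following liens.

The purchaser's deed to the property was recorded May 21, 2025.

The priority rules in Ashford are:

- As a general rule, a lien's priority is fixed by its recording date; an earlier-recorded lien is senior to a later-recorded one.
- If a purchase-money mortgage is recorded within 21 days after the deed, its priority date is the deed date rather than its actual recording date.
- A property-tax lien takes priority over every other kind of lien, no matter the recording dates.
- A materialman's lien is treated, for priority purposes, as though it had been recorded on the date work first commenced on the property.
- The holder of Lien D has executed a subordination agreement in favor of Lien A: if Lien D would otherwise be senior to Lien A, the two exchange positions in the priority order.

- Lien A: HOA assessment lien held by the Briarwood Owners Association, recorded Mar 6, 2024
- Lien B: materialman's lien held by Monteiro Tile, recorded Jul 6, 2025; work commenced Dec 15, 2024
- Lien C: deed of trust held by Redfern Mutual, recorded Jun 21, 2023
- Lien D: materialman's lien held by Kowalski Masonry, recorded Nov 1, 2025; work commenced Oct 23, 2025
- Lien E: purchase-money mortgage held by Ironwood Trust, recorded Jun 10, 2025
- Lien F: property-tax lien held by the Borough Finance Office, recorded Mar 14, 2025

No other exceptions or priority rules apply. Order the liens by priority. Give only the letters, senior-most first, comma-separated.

F, C, A, B, E, D

First, effective dates: B relates back to Dec 15, 2024 (work commenced); D's effective date is Oct 23, 2025, when work began; E's effective date is the deed date, May 21, 2025.
F is a property-tax lien and takes priority over every other lien.
The other liens, earliest effective date first: C (Jun 21, 2023), A (Mar 6, 2024), B (Dec 15, 2024), E (May 21, 2025), D (Oct 23, 2025).
D is already junior to A, so the subordination agreement changes nothing.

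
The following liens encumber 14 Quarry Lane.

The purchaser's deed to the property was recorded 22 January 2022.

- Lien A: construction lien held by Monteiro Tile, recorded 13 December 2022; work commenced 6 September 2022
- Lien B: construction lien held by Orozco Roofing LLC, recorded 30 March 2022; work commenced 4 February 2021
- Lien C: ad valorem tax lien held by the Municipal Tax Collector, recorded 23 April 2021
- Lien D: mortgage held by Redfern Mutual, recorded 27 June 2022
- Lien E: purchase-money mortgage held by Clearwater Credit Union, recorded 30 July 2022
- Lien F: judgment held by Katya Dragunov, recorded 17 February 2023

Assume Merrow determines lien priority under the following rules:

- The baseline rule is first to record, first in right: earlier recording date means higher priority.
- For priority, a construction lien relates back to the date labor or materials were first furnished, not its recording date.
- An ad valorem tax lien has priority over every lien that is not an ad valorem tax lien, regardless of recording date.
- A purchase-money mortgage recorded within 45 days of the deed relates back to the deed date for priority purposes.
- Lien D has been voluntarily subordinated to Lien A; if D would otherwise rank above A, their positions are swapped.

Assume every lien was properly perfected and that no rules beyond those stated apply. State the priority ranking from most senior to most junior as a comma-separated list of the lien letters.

Adjusting effective dates: A's effective date is 6 September 2022, when work began; B is treated as recorded 4 February 2021, the work-commencement date; E was recorded 189 days after the deed, outside the 45-day window, so it keeps its recording date.
C is an ad valorem tax lien, so it outranks all other liens regardless of date.
Among the remaining liens, by effective date: B (4 February 2021), D (27 June 2022), E (30 July 2022), A (6 September 2022), F (17 February 2023).
Because D would otherwise rank above A, the subordination swaps them.

C, B, A, E, D, F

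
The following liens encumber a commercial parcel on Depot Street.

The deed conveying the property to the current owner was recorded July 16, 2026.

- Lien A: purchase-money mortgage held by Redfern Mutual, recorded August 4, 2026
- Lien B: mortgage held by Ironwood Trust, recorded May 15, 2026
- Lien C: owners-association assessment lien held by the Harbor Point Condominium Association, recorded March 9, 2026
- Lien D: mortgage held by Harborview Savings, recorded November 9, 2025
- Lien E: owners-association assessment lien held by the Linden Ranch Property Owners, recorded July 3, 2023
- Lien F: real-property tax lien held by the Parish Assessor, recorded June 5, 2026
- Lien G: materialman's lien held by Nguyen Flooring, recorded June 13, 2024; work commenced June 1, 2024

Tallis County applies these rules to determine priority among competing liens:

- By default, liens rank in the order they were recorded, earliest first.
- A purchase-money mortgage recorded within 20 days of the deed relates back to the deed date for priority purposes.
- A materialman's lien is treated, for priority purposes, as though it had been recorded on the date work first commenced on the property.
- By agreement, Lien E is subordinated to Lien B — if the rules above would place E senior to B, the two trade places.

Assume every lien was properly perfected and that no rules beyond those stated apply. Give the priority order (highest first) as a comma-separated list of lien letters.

Effective dates: A relates back to the deed date July 16, 2026; G's effective date is June 1, 2024, when work began.
Ordering by effective date: E (July 3, 2023), G (June 1, 2024), D (November 9, 2025), C (March 9, 2026), B (May 15, 2026), F (June 5, 2026), A (July 16, 2026).
The subordination applies — E was senior to B — so E and B swap.

B, G, D, C, E, F, A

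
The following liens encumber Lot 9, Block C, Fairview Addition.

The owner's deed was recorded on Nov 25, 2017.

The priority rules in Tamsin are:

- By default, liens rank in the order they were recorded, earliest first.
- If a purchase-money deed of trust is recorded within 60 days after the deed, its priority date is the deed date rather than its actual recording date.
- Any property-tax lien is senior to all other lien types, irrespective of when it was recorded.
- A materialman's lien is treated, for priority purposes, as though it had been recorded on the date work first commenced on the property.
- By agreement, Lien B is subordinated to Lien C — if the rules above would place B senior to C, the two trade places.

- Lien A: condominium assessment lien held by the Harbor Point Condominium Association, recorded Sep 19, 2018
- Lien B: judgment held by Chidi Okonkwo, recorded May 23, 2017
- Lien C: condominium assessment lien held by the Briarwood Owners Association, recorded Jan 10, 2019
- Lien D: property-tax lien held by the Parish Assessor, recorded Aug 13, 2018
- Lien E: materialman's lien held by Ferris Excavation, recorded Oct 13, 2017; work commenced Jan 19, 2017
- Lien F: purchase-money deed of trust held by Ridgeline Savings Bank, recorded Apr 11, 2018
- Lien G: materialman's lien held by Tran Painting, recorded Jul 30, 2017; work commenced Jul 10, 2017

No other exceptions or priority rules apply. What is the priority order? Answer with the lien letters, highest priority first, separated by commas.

Adjusting effective dates: E's effective date is Jan 19, 2017, when work began; F missed the 60-day window (137 days after the deed), so its recording date stands; G is treated as recorded Jul 10, 2017, the work-commencement date.
D, as a property-tax lien, has superpriority and ranks first.
Among the remaining liens, by effective date: E (Jan 19, 2017), B (May 23, 2017), G (Jul 10, 2017), F (Apr 11, 2018), A (Sep 19, 2018), C (Jan 10, 2019).
The subordination applies — B was senior to C — so B and C swap.

D, E, C, G, F, A, B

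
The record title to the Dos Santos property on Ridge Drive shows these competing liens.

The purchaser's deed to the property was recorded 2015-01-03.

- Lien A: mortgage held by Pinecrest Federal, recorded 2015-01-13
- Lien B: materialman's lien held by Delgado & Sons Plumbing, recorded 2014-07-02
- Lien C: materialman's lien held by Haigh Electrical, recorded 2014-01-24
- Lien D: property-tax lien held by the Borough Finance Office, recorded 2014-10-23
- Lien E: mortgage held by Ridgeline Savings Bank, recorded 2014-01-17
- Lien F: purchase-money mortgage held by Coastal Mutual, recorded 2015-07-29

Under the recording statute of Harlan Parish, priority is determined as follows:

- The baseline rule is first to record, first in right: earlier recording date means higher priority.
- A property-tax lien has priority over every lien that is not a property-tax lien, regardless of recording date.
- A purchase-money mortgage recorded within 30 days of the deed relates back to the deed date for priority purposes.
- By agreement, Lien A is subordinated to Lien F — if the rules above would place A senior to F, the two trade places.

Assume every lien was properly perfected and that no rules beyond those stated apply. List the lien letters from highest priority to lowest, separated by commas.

Effective dates: F was recorded 207 days after the deed — beyond 30 days — so no relation-back applies.
D is a property-tax lien and takes priority over every other lien.
Remaining liens by effective date: E (2014-01-17), C (2014-01-24), B (2014-07-02), A (2015-01-13), F (2015-07-29).
Because A would otherwise rank above F, the subordination swaps them.

D, E, C, B, F, A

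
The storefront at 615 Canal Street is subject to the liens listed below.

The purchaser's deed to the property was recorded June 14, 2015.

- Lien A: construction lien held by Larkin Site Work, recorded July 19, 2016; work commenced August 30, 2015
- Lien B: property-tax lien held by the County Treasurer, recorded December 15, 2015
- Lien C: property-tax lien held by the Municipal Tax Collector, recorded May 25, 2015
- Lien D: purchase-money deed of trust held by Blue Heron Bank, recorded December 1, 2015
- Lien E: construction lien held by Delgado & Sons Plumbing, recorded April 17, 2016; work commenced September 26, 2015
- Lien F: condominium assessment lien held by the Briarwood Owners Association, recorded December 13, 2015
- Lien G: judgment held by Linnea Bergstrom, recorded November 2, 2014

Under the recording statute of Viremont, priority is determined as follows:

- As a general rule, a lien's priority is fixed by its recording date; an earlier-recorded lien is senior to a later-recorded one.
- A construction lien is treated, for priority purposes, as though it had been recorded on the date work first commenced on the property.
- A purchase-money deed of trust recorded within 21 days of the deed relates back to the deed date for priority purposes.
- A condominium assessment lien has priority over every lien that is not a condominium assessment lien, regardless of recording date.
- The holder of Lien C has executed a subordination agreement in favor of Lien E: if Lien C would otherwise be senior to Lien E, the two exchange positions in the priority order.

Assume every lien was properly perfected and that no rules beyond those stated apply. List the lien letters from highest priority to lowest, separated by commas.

Effective dates after the stated exceptions: A's effective date is August 30, 2015, when work began; D was recorded 170 days after the deed, outside the 21-day window, so it keeps its recording date; E is treated as recorded September 26, 2015, the work-commencement date.
As a condominium assessment lien, F is senior to every other lien.
The other liens, earliest effective date first: G (November 2, 2014), C (May 25, 2015), A (August 30, 2015), E (September 26, 2015), D (December 1, 2015), B (December 15, 2015).
Because C would otherwise rank above E, the subordination swaps them.

F, G, E, A, C, D, B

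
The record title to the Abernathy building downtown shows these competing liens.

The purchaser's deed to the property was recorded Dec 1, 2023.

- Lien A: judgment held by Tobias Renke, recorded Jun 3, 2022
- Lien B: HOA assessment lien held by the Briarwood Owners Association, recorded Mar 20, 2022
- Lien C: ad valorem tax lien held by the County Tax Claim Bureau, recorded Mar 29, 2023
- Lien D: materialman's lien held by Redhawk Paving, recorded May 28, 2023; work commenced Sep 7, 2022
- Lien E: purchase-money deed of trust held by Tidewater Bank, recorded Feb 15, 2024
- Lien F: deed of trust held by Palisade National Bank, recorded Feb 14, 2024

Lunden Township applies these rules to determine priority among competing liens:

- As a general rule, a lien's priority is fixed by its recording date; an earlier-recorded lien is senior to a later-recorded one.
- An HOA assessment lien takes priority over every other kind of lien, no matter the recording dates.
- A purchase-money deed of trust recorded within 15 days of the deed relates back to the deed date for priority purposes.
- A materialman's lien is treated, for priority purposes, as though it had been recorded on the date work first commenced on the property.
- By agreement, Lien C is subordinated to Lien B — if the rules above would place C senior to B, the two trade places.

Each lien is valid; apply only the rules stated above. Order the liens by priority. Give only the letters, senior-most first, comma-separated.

First, effective dates: D is treated as recorded Sep 7, 2022, the work-commencement date; E was recorded 76 days after the deed — beyond 15 days — so no relation-back applies.
As an HOA assessment lien, B is senior to every other lien.
The other liens, earliest effective date first: A (Jun 3, 2022), D (Sep 7, 2022), C (Mar 29, 2023), F (Feb 14, 2024), E (Feb 15, 2024).
C already ranks below B; the subordination has no effect.

B, A, D, C, F, E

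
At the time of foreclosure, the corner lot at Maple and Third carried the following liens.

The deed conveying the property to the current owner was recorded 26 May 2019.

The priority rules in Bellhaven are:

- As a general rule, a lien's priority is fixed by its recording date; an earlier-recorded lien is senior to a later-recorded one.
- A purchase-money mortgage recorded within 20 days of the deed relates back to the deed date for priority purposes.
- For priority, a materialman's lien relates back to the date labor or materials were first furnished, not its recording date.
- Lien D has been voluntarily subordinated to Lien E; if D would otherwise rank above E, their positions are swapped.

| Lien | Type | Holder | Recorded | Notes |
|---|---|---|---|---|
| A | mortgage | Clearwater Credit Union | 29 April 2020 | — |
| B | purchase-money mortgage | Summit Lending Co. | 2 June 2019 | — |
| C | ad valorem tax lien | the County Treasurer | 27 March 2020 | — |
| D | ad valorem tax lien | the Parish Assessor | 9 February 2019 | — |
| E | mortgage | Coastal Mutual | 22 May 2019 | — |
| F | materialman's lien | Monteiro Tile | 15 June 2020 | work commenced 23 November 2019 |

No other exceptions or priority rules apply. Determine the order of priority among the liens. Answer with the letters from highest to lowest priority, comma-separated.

Effective dates after the stated exceptions: B's effective date is the deed date, 26 May 2019; F's effective date is 23 November 2019, when work began.
Ordering by effective date: D (9 February 2019), E (22 May 2019), B (26 May 2019), F (23 November 2019), C (27 March 2020), A (29 April 2020).
D is senior to E before the subordination, so the two trade places.

E, D, B, F, C, A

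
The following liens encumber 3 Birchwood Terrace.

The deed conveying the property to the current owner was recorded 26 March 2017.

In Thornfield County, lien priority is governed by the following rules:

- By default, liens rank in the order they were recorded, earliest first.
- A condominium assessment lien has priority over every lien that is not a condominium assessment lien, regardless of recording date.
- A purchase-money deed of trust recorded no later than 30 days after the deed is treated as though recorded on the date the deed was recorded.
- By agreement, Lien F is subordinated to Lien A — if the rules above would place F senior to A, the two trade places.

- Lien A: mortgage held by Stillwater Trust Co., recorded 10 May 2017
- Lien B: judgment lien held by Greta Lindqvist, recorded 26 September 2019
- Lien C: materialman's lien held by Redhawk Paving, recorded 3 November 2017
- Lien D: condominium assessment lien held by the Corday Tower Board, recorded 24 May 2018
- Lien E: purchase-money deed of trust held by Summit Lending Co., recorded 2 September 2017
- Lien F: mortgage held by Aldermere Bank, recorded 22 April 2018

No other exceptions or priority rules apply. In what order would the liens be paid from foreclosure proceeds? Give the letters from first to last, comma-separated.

First, effective dates: E missed the 30-day window (160 days after the deed), so its recording date stands.
D is a condominium assessment lien and takes priority over every other lien.
The other liens, earliest effective date first: A (10 May 2017), E (2 September 2017), C (3 November 2017), F (22 April 2018), B (26 September 2019).
F already ranks below A; the subordination has no effect.

D, A, E, C, F, B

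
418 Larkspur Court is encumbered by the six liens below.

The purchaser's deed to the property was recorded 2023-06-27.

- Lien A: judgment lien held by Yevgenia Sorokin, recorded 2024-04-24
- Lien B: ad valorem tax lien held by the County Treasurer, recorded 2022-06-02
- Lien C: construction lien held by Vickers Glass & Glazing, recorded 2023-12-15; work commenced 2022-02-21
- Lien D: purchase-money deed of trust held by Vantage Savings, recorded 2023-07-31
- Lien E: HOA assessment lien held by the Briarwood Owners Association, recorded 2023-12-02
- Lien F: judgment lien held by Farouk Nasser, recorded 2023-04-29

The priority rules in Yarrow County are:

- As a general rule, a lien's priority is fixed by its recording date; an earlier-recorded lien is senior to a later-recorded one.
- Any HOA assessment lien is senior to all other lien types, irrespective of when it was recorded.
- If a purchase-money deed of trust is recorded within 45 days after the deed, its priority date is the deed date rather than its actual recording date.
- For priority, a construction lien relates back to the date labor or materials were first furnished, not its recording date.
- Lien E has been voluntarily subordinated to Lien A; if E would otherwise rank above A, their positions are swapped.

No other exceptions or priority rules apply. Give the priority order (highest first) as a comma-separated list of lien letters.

First, effective dates: C's effective date is 2022-02-21, when work began; D was recorded within the 45-day window, so its effective date is the deed date 2023-06-27.
E, as an HOA assessment lien, has superpriority and ranks first.
The other liens, earliest effective date first: C (2022-02-21), B (2022-06-02), F (2023-04-29), D (2023-06-27), A (2024-04-24).
The subordination applies — E was senior to A — so E and A swap.

A, C, B, F, D, E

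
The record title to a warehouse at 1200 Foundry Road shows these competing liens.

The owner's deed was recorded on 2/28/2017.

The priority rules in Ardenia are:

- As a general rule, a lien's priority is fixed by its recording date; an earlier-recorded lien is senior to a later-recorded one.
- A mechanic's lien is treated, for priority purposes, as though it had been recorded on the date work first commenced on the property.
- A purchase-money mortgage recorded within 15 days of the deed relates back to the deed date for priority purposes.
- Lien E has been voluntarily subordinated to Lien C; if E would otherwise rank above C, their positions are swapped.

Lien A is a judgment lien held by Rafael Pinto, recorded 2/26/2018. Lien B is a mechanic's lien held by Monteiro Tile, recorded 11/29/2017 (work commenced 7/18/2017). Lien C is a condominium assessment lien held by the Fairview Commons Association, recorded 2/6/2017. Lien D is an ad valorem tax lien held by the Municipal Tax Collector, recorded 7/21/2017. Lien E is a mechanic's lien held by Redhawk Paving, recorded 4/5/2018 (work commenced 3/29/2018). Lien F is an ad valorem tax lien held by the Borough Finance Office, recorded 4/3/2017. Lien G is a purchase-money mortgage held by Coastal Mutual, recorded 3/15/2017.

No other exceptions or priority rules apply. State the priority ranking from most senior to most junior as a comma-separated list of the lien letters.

C, G, F, B, D, A, E

Adjusting effective dates: B is treated as recorded 7/18/2017, the work-commencement date; E's effective date is 3/29/2018, when work began; G relates back to the deed date 2/28/2017.
Ordering by effective date: C (2/6/2017), G (2/28/2017), F (4/3/2017), B (7/18/2017), D (7/21/2017), A (2/26/2018), E (3/29/2018).
Since E is not senior to C, the subordination leaves the order unchanged.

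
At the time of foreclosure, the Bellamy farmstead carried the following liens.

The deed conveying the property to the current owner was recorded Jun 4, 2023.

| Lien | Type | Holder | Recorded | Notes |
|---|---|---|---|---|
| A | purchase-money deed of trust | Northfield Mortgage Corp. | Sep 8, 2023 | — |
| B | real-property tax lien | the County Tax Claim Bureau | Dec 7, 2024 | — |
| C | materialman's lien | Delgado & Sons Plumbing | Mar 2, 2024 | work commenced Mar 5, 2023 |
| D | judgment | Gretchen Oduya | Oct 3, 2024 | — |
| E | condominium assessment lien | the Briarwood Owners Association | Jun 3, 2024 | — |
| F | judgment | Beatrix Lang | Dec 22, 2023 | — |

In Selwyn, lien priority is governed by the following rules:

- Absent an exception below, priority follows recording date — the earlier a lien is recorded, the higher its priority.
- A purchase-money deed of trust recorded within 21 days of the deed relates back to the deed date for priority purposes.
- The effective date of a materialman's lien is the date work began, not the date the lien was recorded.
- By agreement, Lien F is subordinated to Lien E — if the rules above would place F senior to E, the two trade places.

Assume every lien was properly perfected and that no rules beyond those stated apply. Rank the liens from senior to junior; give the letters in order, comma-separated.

C, A, E, F, D, B

Adjusting effective dates: A missed the 21-day window (96 days after the deed), so its recording date stands; C is treated as recorded Mar 5, 2023, the work-commencement date.
Ordering by effective date: C (Mar 5, 2023), A (Sep 8, 2023), F (Dec 22, 2023), E (Jun 3, 2024), D (Oct 3, 2024), B (Dec 7, 2024).
The subordination applies — F was senior to E — so F and E swap.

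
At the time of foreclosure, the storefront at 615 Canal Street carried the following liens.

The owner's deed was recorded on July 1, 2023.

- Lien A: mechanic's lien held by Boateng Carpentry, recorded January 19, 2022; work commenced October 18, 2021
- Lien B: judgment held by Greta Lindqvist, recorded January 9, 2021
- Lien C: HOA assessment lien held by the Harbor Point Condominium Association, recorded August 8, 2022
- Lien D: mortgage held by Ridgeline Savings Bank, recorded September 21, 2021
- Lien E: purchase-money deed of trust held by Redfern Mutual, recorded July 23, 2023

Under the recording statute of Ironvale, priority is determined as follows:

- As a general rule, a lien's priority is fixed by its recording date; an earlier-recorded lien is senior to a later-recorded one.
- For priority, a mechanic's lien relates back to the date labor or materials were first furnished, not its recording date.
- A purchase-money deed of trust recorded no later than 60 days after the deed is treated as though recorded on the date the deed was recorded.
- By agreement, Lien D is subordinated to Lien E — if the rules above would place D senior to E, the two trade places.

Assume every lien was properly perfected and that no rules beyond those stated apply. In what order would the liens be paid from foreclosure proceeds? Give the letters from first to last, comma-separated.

B, E, A, C, D

Effective dates after the stated exceptions: A relates back to October 18, 2021 (work commenced); E was recorded within the 60-day window, so its effective date is the deed date July 1, 2023.
Sorted by effective date: B (January 9, 2021), D (September 21, 2021), A (October 18, 2021), C (August 8, 2022), E (July 1, 2023).
D is senior to E before the subordination, so the two trade places.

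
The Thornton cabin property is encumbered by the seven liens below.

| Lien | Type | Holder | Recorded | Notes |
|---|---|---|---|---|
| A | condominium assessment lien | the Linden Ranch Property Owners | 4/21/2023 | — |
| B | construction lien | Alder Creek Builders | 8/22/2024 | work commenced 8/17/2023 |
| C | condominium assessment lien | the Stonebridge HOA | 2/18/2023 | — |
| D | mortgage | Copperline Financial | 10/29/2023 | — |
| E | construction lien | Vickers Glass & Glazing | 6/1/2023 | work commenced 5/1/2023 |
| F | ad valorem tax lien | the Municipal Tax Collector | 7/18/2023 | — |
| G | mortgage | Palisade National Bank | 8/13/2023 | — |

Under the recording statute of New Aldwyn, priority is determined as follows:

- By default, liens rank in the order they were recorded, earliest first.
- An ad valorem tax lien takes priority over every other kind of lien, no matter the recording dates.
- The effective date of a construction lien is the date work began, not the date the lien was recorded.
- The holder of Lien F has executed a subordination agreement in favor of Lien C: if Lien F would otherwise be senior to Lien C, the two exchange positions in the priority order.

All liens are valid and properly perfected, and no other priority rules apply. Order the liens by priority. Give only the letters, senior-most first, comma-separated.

Effective dates after the stated exceptions: B relates back to 8/17/2023 (work commenced); E relates back to 5/1/2023 (work commenced).
As an ad valorem tax lien, F is senior to every other lien.
Remaining liens by effective date: C (2/18/2023), A (4/21/2023), E (5/1/2023), G (8/13/2023), B (8/17/2023), D (10/29/2023).
F would otherwise be senior to C, so under the subordination agreement F and C exchange positions.

C, F, A, E, G, B, D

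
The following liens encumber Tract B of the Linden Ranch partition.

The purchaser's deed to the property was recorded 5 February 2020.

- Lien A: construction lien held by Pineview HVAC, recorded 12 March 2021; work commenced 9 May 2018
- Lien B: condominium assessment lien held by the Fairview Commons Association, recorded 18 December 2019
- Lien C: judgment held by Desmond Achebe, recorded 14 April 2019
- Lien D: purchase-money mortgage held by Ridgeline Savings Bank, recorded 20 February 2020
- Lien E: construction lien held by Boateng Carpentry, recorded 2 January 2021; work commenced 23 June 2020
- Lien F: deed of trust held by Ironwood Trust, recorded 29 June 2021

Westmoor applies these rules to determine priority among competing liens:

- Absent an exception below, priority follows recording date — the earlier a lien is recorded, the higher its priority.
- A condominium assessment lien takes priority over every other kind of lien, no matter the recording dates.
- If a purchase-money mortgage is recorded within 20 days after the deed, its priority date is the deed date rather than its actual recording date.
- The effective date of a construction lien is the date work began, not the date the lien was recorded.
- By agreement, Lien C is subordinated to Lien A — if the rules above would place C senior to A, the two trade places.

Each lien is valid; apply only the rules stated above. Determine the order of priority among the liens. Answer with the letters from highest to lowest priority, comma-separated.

B, A, C, D, E, F

First, effective dates: A's effective date is 9 May 2018, when work began; D was recorded within the 20-day window, so its effective date is the deed date 5 February 2020; E's effective date is 23 June 2020, when work began.
B, as a condominium assessment lien, has superpriority and ranks first.
Ordering the rest by effective date: A (9 May 2018), C (14 April 2019), D (5 February 2020), E (23 June 2020), F (29 June 2021).
C already ranks below A; the subordination has no effect.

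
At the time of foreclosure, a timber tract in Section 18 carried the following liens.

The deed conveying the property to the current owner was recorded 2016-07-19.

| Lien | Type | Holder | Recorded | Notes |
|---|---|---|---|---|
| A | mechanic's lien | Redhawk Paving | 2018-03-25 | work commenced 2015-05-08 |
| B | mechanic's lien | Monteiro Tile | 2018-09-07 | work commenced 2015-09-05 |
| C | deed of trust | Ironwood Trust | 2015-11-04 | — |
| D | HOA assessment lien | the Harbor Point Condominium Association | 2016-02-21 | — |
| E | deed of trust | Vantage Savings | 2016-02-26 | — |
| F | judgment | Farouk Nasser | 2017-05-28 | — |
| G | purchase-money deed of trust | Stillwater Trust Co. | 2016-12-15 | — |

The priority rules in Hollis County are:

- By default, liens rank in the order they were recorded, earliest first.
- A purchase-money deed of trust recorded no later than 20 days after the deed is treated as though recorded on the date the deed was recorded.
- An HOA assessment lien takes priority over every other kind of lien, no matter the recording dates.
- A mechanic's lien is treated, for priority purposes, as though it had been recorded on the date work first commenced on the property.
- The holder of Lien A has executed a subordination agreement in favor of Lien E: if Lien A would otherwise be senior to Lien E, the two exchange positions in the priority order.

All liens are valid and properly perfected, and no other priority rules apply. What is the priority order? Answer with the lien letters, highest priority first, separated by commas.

Adjusting effective dates: A relates back to 2015-05-08 (work commenced); B is treated as recorded 2015-09-05, the work-commencement date; G missed the 20-day window (149 days after the deed), so its recording date stands.
D is an HOA assessment lien, so it outranks all other liens regardless of date.
Ordering the rest by effective date: A (2015-05-08), B (2015-09-05), C (2015-11-04), E (2016-02-26), G (2016-12-15), F (2017-05-28).
A would otherwise be senior to E, so under the subordination agreement A and E exchange positions.

D, E, B, C, A, G, F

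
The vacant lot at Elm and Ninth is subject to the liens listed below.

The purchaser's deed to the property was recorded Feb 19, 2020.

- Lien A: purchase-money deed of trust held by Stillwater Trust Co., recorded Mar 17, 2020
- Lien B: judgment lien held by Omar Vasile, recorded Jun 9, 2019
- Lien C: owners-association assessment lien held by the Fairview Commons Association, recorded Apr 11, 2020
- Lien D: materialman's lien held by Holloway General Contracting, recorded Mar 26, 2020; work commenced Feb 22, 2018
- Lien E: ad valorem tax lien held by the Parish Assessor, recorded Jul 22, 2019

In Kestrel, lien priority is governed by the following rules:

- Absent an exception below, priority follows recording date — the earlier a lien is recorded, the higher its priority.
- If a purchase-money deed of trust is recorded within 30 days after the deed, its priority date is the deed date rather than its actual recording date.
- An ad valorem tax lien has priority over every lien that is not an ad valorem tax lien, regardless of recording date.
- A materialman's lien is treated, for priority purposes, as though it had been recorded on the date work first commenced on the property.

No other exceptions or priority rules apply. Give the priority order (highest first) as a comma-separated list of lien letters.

Adjusting effective dates: A was recorded within the 30-day window, so its effective date is the deed date Feb 19, 2020; D's effective date is Feb 22, 2018, when work began.
E is an ad valorem tax lien, so it outranks all other liens regardless of date.
The other liens, earliest effective date first: D (Feb 22, 2018), B (Jun 9, 2019), A (Feb 19, 2020), C (Apr 11, 2020).

E, D, B, A, C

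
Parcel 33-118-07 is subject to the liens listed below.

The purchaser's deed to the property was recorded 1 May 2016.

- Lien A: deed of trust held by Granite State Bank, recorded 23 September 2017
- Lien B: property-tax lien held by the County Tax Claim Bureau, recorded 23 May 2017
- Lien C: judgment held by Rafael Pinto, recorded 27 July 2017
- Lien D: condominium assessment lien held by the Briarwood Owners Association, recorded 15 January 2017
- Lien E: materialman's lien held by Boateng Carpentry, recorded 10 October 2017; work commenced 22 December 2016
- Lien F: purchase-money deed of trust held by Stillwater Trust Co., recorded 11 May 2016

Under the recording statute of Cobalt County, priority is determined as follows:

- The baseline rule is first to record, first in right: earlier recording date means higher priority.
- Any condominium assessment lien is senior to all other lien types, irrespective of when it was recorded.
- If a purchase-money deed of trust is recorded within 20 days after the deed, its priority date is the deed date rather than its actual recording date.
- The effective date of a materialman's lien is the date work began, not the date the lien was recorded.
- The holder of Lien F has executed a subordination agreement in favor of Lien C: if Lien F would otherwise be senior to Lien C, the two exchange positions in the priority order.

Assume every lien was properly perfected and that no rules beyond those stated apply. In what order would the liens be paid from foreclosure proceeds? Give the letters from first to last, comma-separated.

First, effective dates: E relates back to 22 December 2016 (work commenced); F relates back to the deed date 1 May 2016.
D is a condominium assessment lien and takes priority over every other lien.
The other liens, earliest effective date first: F (1 May 2016), E (22 December 2016), B (23 May 2017), C (27 July 2017), A (23 September 2017).
The subordination applies — F was senior to C — so F and C swap.

D, C, E, B, F, A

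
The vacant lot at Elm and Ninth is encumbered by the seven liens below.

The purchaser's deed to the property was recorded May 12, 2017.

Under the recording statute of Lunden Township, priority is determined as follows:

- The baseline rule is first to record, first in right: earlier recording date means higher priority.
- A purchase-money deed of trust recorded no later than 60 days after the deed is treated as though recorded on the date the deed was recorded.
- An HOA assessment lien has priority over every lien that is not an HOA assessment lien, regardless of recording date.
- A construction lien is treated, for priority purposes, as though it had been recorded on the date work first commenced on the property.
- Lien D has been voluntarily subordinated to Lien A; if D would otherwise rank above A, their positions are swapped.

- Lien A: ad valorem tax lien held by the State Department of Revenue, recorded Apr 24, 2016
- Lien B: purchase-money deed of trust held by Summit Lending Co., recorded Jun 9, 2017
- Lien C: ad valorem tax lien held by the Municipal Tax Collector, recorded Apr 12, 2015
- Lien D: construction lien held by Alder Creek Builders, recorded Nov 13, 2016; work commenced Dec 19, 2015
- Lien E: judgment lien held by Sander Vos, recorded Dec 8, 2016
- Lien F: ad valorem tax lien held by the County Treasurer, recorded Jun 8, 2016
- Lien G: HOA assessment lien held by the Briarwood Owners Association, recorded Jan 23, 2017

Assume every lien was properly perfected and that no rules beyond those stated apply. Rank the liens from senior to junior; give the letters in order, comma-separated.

Adjusting effective dates: B was recorded within the 60-day window, so its effective date is the deed date May 12, 2017; D is treated as recorded Dec 19, 2015, the work-commencement date.
G, as an HOA assessment lien, has superpriority and ranks first.
Among the remaining liens, by effective date: C (Apr 12, 2015), D (Dec 19, 2015), A (Apr 24, 2016), F (Jun 8, 2016), E (Dec 8, 2016), B (May 12, 2017).
D is senior to A before the subordination, so the two trade places.

G, C, A, D, F, E, B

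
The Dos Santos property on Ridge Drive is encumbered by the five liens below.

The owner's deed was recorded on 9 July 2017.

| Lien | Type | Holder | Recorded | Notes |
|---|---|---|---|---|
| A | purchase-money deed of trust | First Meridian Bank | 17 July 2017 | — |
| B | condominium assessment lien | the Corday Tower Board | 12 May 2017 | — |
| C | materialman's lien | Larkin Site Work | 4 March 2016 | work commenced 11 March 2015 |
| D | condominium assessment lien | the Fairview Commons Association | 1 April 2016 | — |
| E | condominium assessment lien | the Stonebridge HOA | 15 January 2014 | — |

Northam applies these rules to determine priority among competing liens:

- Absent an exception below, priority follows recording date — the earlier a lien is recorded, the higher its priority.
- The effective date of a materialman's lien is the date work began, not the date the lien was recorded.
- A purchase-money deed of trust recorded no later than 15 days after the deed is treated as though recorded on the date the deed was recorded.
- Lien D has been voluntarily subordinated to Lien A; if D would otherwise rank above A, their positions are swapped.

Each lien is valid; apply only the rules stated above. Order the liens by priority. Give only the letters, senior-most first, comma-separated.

E, C, A, B, D

First, effective dates: A was recorded within the 15-day window, so its effective date is the deed date 9 July 2017; C relates back to 11 March 2015 (work commenced).
By effective date: E (15 January 2014), C (11 March 2015), D (1 April 2016), B (12 May 2017), A (9 July 2017).
Because D would otherwise rank above A, the subordination swaps them.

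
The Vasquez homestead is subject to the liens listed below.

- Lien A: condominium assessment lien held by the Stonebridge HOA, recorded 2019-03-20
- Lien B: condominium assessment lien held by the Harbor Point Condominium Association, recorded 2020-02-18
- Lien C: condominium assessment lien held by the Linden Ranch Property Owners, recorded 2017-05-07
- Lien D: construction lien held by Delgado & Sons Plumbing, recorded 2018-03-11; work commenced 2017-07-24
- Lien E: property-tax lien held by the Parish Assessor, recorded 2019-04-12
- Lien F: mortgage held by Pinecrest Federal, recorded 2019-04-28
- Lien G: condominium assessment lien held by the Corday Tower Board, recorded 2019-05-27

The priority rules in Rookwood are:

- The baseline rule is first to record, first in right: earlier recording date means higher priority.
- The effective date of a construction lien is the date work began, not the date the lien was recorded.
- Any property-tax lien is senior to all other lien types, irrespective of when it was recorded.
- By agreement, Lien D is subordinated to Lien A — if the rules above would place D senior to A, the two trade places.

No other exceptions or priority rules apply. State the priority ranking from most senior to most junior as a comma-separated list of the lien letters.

Adjusting effective dates: D is treated as recorded 2017-07-24, the work-commencement date.
E is a property-tax lien, so it outranks all other liens regardless of date.
Remaining liens by effective date: C (2017-05-07), D (2017-07-24), A (2019-03-20), F (2019-04-28), G (2019-05-27), B (2020-02-18).
The subordination applies — D was senior to A — so D and A swap.

E, C, A, D, F, G, B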